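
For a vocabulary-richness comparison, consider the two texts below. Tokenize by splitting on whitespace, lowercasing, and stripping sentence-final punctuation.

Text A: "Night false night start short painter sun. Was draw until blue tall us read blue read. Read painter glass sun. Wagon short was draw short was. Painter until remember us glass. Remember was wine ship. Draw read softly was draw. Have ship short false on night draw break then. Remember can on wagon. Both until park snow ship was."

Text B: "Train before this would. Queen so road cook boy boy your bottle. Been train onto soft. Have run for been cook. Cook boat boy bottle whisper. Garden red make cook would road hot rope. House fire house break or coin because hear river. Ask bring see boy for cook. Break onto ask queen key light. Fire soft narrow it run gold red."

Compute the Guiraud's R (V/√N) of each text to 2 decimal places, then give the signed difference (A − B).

-1.56

A: V=27, N=59, R=3.52
B: V=40, N=62, R=5.08
Difference = 3.52 − 5.08 = -1.56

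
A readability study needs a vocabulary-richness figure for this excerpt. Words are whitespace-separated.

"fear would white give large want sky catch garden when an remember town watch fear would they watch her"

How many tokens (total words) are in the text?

Tokens: fear, would, white, give, large, want, sky, catch, garden, when, an, remember, town, watch, fear, would, they, watch, her
N = 19

19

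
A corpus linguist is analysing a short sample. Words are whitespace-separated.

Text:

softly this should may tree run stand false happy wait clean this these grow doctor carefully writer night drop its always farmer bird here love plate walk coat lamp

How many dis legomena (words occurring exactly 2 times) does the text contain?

Frequencies: this:2, softly:1, should:1, may:1, tree:1, run:1, stand:1, false:1, happy:1, wait:1, clean:1, these:1, grow:1, doctor:1, carefully:1, writer:1, night:1, drop:1, its:1, always:1, … (8 more, each freq 1)
Words with frequency 2: this

1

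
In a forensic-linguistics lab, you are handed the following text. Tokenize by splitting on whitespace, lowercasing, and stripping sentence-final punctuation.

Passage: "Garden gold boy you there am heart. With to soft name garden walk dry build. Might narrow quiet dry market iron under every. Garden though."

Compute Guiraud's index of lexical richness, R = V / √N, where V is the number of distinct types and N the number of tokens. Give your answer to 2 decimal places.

4.40

N = 25, V = 22.
√N = 5.000000
R = 22 / 5.000000 = 4.40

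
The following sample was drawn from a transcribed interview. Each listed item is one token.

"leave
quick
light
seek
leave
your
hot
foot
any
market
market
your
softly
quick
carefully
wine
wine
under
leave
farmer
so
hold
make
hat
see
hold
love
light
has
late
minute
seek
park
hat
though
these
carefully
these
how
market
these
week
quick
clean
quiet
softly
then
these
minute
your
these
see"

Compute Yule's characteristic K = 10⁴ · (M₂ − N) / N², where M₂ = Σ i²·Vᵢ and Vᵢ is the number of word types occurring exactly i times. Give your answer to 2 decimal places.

229.29

Frequencies: these:5, leave:3, quick:3, your:3, market:3, light:2, seek:2, softly:2, carefully:2, wine:2, hold:2, hat:2, see:2, minute:2, hot:1, foot:1, any:1, under:1, farmer:1, so:1, … (11 more, each freq 1)
N = 52. Frequency spectrum: V_1=17, V_2=9, V_3=4, V_5=1
M₂ = 1²·17 + 2²·9 + 3²·4 + 5²·1 = 114
K = 10000 × (114 − 52) / 52² = 229.29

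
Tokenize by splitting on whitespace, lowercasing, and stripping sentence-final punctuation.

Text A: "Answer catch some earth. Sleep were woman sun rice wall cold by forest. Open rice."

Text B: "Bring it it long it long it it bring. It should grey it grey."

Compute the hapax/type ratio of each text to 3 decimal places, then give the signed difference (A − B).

A: hapax=13, V=14, ratio=0.929
B: hapax=1, V=5, ratio=0.200
Difference = 0.929 − 0.200 = 0.729

0.729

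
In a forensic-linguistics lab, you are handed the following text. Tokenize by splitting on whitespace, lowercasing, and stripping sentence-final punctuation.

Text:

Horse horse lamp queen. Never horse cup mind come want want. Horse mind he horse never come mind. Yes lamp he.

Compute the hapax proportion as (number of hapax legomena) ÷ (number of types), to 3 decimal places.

Frequencies: horse:5, mind:3, lamp:2, never:2, come:2, want:2, he:2, queen:1, cup:1, yes:1
Hapax count = 3; type count = 10.
Ratio = 3 / 10 = 0.300

0.300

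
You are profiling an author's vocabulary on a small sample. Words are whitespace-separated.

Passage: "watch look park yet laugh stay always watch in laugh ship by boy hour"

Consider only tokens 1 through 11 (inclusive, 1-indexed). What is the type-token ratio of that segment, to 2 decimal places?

Segment tokens 1–11: watch, look, park, yet, laugh, stay, always, watch, in, laugh, ship
Segment N = 11, segment V = 9.
TTR = 9 / 11 = 0.82

0.82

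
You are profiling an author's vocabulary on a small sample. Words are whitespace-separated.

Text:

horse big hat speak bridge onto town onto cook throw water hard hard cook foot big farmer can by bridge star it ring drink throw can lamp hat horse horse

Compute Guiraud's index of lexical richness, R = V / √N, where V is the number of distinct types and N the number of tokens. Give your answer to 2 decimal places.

3.65

N = 30, V = 20.
√N = 5.477226
R = 20 / 5.477226 = 3.65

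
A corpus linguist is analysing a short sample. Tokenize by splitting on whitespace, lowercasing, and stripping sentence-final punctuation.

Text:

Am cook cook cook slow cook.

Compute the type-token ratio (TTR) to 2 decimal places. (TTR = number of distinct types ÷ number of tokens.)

0.50

N = 6 tokens, V = 3 types.
TTR = V / N = 3 / 6 = 0.50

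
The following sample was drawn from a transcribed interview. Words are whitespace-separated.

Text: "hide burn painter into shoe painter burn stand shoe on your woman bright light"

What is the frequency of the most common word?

Frequencies: burn:2, painter:2, shoe:2, hide:1, into:1, stand:1, on:1, your:1, woman:1, bright:1, light:1
Most common: 'burn' with frequency 2.

2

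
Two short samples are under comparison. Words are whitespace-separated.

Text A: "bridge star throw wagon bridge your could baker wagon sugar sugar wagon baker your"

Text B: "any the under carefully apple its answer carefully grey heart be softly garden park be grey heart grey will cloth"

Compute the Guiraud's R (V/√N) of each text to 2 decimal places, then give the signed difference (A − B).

A: V=8, N=14, R=2.14
B: V=15, N=20, R=3.35
Difference = 2.14 − 3.35 = -1.21

-1.21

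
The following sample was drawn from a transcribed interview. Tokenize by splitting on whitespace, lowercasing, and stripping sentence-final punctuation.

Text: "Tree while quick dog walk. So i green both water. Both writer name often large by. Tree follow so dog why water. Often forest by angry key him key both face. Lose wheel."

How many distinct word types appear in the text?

24

Distinct types: {angry, both, by, dog, face, follow, forest, green, him, i, key, large, lose, name, often, quick, so, tree, walk, water, wheel, while, why, writer}
V = 24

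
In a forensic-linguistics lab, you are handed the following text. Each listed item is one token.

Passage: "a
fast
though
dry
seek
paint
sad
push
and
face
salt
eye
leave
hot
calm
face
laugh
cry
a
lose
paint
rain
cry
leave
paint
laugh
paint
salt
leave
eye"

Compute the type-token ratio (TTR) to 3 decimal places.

0.633

N = 30 tokens, V = 19 types.
TTR = V / N = 19 / 30 = 0.633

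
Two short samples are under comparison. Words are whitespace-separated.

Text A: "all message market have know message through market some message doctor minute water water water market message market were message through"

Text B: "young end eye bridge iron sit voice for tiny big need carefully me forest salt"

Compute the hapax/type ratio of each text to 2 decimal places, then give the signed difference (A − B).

A: hapax=7, V=11, ratio=0.64
B: hapax=15, V=15, ratio=1.00
Difference = 0.64 − 1.00 = -0.36

-0.36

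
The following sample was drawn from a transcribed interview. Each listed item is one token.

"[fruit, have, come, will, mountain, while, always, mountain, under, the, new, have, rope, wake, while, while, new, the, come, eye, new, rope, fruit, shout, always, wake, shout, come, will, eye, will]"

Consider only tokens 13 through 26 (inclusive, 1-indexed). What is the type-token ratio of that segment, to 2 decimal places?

Segment tokens 13–26: rope, wake, while, while, new, the, come, eye, new, rope, fruit, shout, always, wake
Segment N = 14, segment V = 10.
TTR = 10 / 14 = 0.71

0.71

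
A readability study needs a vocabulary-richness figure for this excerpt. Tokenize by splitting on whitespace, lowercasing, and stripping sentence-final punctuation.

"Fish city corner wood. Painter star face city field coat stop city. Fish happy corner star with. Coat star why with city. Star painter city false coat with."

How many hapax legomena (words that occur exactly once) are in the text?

7

Frequencies: city:5, star:4, coat:3, with:3, fish:2, corner:2, painter:2, wood:1, face:1, field:1, stop:1, happy:1, why:1, false:1
Hapax (freq=1): face, false, field, happy, stop, why, wood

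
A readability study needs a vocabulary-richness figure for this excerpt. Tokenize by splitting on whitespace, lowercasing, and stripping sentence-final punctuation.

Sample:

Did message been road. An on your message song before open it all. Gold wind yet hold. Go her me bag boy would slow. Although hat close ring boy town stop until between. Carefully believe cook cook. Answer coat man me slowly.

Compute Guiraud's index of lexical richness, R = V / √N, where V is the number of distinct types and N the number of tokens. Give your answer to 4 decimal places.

5.8635

N = 42, V = 38.
√N = 6.480741
R = 38 / 6.480741 = 5.8635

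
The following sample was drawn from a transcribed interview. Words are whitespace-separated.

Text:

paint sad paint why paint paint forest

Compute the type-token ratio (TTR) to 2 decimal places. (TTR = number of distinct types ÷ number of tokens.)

N = 7 tokens, V = 4 types.
TTR = V / N = 4 / 7 = 0.57

0.57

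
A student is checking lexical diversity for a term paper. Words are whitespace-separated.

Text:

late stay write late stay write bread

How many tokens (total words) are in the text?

7

Tokens: late, stay, write, late, stay, write, bread
N = 7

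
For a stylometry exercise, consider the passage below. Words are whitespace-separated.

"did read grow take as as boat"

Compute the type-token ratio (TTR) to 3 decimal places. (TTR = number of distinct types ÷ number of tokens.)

0.857

N = 7 tokens, V = 6 types.
TTR = V / N = 6 / 7 = 0.857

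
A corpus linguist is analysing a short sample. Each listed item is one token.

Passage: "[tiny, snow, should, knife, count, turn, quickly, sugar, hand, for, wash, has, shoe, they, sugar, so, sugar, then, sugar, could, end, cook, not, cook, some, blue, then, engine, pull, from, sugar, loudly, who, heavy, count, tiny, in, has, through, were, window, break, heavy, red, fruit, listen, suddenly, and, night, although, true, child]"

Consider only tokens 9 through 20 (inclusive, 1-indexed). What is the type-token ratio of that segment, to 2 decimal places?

Segment tokens 9–20: hand, for, wash, has, shoe, they, sugar, so, sugar, then, sugar, could
Segment N = 12, segment V = 10.
TTR = 10 / 12 = 0.83

0.83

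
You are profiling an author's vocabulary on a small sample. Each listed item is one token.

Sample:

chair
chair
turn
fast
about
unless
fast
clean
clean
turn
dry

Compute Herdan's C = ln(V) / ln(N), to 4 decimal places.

0.8115

N = 11, V = 7.
ln(V) = 1.945910, ln(N) = 2.397895
C = 1.945910 / 2.397895 = 0.8115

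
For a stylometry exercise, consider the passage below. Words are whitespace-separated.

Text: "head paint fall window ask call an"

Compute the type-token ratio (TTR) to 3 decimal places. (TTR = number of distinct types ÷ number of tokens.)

N = 7 tokens, V = 7 types.
TTR = V / N = 7 / 7 = 1.000

1.000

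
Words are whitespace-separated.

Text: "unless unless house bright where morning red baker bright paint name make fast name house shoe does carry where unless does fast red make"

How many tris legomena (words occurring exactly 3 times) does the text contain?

Frequencies: unless:3, house:2, bright:2, where:2, red:2, name:2, make:2, fast:2, does:2, morning:1, baker:1, paint:1, shoe:1, carry:1
Words with frequency 3: unless

1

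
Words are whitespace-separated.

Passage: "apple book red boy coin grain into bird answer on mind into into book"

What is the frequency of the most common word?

3

Frequencies: into:3, book:2, apple:1, red:1, boy:1, coin:1, grain:1, bird:1, answer:1, on:1, mind:1
Most common: 'into' with frequency 3.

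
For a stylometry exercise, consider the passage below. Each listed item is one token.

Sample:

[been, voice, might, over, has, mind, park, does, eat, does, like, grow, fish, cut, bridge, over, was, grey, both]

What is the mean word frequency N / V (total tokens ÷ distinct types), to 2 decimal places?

N = 19 tokens, V = 17 types.
Mean frequency = N / V = 19 / 17 = 1.12

1.12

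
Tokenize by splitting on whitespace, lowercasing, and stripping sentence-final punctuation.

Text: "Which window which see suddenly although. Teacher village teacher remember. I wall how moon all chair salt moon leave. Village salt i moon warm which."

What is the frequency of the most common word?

Frequencies: which:3, moon:3, teacher:2, village:2, i:2, salt:2, window:1, see:1, suddenly:1, although:1, remember:1, wall:1, how:1, all:1, chair:1, leave:1, warm:1
Most common: 'which' with frequency 3.

3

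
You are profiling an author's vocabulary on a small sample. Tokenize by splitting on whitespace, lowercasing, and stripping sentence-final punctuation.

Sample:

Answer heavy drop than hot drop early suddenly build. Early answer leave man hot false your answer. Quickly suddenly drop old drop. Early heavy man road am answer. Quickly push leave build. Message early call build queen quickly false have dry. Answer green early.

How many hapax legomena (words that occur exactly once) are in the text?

Frequencies: answer:5, early:5, drop:4, build:3, quickly:3, heavy:2, hot:2, suddenly:2, leave:2, man:2, false:2, than:1, your:1, old:1, road:1, am:1, push:1, message:1, call:1, queen:1, … (3 more, each freq 1)
Hapax (freq=1): am, call, dry, green, have, message, old, push, queen, road, than, your

12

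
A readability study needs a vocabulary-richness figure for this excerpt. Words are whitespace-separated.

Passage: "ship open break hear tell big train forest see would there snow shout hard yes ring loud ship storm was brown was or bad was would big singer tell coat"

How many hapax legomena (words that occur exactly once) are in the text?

Frequencies: was:3, ship:2, tell:2, big:2, would:2, open:1, break:1, hear:1, train:1, forest:1, see:1, there:1, snow:1, shout:1, hard:1, yes:1, ring:1, loud:1, storm:1, brown:1, … (4 more, each freq 1)
Hapax (freq=1): bad, break, brown, coat, forest, hard, hear, loud, open, or, ring, see, shout, singer, snow, storm, there, train, yes

19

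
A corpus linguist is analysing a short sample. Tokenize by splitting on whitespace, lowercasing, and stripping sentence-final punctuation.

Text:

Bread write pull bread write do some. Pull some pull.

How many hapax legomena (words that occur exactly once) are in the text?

Frequencies: pull:3, bread:2, write:2, some:2, do:1
Hapax (freq=1): do

1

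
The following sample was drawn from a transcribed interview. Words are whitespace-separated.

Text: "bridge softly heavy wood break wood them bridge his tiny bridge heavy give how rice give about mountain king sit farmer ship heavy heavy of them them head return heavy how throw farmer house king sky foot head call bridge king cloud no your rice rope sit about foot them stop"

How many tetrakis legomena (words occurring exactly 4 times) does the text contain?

2

Frequencies: heavy:5, bridge:4, them:4, king:3, wood:2, give:2, how:2, rice:2, about:2, sit:2, farmer:2, head:2, foot:2, softly:1, break:1, his:1, tiny:1, mountain:1, ship:1, of:1, … (10 more, each freq 1)
Words with frequency 4: bridge, them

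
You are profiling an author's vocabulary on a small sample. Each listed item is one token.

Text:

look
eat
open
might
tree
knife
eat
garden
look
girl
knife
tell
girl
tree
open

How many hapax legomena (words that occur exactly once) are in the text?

Frequencies: look:2, eat:2, open:2, tree:2, knife:2, girl:2, might:1, garden:1, tell:1
Hapax (freq=1): garden, might, tell

3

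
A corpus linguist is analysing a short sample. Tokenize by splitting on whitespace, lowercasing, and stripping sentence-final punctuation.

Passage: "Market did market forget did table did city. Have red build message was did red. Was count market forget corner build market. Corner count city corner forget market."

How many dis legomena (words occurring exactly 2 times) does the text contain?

5

Frequencies: market:5, did:4, forget:3, corner:3, city:2, red:2, build:2, was:2, count:2, table:1, have:1, message:1
Words with frequency 2: build, city, count, red, was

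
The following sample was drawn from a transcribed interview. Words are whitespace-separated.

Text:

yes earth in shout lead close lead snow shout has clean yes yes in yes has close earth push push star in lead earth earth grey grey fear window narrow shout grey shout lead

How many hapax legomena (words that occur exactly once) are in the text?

6

Frequencies: yes:4, earth:4, shout:4, lead:4, in:3, grey:3, close:2, has:2, push:2, snow:1, clean:1, star:1, fear:1, window:1, narrow:1
Hapax (freq=1): clean, fear, narrow, snow, star, window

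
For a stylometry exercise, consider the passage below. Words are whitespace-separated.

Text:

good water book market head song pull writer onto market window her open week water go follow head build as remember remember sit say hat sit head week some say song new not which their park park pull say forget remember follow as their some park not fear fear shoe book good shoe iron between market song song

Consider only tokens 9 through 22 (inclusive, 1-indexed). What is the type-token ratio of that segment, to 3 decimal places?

0.929

Segment tokens 9–22: onto, market, window, her, open, week, water, go, follow, head, build, as, remember, remember
Segment N = 14, segment V = 13.
TTR = 13 / 14 = 0.929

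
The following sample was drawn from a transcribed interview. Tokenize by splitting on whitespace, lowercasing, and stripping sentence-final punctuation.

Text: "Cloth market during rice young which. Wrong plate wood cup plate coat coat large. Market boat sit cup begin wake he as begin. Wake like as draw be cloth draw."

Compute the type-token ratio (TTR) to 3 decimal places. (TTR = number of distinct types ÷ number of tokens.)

N = 30 tokens, V = 21 types.
TTR = V / N = 21 / 30 = 0.700

0.700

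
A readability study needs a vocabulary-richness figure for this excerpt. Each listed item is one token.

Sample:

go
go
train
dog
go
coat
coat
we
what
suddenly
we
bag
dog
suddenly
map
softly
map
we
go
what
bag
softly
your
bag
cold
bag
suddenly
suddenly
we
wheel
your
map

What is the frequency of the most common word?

Frequencies: go:4, we:4, suddenly:4, bag:4, map:3, dog:2, coat:2, what:2, softly:2, your:2, train:1, cold:1, wheel:1
Most common: 'go' with frequency 4.

4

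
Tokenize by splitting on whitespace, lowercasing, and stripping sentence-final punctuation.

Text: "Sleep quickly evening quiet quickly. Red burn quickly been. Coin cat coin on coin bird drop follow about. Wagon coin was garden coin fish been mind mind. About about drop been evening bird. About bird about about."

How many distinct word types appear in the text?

Distinct types: {about, been, bird, burn, cat, coin, drop, evening, fish, follow, garden, mind, on, quickly, quiet, red, sleep, wagon, was}
V = 19

19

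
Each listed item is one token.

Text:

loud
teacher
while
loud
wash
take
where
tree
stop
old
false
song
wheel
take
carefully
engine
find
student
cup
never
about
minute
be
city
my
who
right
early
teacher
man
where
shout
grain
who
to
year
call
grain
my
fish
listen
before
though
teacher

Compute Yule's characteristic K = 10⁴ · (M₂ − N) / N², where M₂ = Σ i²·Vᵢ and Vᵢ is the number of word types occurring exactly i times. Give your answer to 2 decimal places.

92.98

Frequencies: teacher:3, loud:2, take:2, where:2, my:2, who:2, grain:2, while:1, wash:1, tree:1, stop:1, old:1, false:1, song:1, wheel:1, carefully:1, engine:1, find:1, student:1, cup:1, … (16 more, each freq 1)
N = 44. Frequency spectrum: V_1=29, V_2=6, V_3=1
M₂ = 1²·29 + 2²·6 + 3²·1 = 62
K = 10000 × (62 − 44) / 44² = 92.98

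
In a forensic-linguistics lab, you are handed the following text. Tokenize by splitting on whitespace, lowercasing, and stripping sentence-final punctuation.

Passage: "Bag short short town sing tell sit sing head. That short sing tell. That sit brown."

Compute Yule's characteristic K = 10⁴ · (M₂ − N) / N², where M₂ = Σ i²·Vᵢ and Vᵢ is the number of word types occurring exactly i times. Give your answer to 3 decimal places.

703.125

Frequencies: short:3, sing:3, tell:2, sit:2, that:2, bag:1, town:1, head:1, brown:1
N = 16. Frequency spectrum: V_1=4, V_2=3, V_3=2
M₂ = 1²·4 + 2²·3 + 3²·2 = 34
K = 10000 × (34 − 16) / 16² = 703.125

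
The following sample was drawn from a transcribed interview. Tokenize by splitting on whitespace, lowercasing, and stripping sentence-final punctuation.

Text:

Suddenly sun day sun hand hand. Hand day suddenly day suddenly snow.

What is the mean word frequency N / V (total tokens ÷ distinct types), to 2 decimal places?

2.40

N = 12 tokens, V = 5 types.
Mean frequency = N / V = 12 / 5 = 2.40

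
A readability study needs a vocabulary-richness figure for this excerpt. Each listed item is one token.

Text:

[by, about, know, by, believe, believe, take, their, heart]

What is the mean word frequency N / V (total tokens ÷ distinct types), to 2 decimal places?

N = 9 tokens, V = 7 types.
Mean frequency = N / V = 9 / 7 = 1.29

1.29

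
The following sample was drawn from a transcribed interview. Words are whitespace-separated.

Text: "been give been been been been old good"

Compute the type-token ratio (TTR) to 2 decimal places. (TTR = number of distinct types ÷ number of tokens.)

0.50

N = 8 tokens, V = 4 types.
TTR = V / N = 4 / 8 = 0.50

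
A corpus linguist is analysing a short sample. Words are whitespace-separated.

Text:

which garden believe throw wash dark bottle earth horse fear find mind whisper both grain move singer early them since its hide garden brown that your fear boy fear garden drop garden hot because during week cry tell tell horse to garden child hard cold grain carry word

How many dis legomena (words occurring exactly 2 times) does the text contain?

Frequencies: garden:5, fear:3, horse:2, grain:2, tell:2, which:1, believe:1, throw:1, wash:1, dark:1, bottle:1, earth:1, find:1, mind:1, whisper:1, both:1, move:1, singer:1, early:1, them:1, … (19 more, each freq 1)
Words with frequency 2: grain, horse, tell

3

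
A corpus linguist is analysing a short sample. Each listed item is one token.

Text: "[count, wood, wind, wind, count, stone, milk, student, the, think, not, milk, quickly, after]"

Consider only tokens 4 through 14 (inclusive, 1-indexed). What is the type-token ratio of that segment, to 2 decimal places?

Segment tokens 4–14: wind, count, stone, milk, student, the, think, not, milk, quickly, after
Segment N = 11, segment V = 10.
TTR = 10 / 11 = 0.91

0.91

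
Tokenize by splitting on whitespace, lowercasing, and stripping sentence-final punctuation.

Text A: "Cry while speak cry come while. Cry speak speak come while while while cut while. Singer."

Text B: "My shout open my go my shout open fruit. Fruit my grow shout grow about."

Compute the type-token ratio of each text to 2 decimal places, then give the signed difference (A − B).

TTR(A) = 6/16 = 0.38
TTR(B) = 7/15 = 0.47
Difference = 0.38 − 0.47 = -0.09

-0.09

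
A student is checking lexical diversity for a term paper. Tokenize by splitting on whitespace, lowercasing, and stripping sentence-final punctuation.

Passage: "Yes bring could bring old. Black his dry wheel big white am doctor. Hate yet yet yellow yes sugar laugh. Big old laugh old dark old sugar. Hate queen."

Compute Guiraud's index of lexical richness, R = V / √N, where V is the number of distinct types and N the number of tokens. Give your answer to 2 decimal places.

N = 29, V = 19.
√N = 5.385165
R = 19 / 5.385165 = 3.53

3.53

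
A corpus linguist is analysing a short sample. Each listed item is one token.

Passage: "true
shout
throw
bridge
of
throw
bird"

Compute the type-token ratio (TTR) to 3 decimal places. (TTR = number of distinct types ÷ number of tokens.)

0.857

N = 7 tokens, V = 6 types.
TTR = V / N = 6 / 7 = 0.857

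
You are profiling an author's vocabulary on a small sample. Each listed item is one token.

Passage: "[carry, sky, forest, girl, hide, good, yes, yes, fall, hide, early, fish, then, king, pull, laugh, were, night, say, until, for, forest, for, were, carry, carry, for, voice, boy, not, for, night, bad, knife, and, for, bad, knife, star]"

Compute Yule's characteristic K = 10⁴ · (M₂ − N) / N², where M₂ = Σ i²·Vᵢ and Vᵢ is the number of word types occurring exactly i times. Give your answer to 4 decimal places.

Frequencies: for:5, carry:3, forest:2, hide:2, yes:2, were:2, night:2, bad:2, knife:2, sky:1, girl:1, good:1, fall:1, early:1, fish:1, then:1, king:1, pull:1, laugh:1, say:1, … (6 more, each freq 1)
N = 39. Frequency spectrum: V_1=17, V_2=7, V_3=1, V_5=1
M₂ = 1²·17 + 2²·7 + 3²·1 + 5²·1 = 79
K = 10000 × (79 − 39) / 39² = 262.9849

262.9849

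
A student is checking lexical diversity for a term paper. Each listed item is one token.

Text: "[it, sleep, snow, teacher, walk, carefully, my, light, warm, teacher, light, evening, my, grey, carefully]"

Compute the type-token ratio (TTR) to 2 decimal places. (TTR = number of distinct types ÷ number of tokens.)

N = 15 tokens, V = 11 types.
TTR = V / N = 11 / 15 = 0.73

0.73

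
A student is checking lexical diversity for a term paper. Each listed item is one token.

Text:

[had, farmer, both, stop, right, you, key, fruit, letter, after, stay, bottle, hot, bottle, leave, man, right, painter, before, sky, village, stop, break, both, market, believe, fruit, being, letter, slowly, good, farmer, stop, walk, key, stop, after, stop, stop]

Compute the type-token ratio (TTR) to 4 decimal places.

N = 39 tokens, V = 26 types.
TTR = V / N = 26 / 39 = 0.6667

0.6667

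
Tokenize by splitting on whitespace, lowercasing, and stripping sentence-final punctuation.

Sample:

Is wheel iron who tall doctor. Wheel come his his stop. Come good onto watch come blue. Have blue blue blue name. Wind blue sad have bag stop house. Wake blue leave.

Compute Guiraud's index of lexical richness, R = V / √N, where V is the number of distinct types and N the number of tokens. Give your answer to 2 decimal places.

N = 32, V = 21.
√N = 5.656854
R = 21 / 5.656854 = 3.71

3.71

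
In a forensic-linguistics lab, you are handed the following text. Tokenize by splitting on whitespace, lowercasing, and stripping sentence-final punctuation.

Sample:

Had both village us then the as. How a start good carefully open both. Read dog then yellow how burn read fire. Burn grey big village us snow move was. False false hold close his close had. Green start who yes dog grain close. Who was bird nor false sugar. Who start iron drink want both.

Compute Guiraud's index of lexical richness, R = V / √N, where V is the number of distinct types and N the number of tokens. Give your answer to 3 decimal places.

4.944

N = 56, V = 37.
√N = 7.483315
R = 37 / 7.483315 = 4.944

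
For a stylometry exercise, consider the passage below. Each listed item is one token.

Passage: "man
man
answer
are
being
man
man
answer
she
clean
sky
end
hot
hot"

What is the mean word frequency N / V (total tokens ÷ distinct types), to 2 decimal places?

N = 14 tokens, V = 9 types.
Mean frequency = N / V = 14 / 9 = 1.56

1.56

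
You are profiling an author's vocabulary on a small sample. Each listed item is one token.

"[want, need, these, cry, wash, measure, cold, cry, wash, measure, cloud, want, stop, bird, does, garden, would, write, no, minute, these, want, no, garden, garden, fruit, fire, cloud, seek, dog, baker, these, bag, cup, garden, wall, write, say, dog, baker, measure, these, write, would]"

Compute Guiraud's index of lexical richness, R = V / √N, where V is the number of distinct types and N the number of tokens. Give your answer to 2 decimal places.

3.77

N = 44, V = 25.
√N = 6.633250
R = 25 / 6.633250 = 3.77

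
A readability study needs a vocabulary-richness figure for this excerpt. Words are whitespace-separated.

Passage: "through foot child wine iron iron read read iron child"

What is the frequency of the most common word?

Frequencies: iron:3, child:2, read:2, through:1, foot:1, wine:1
Most common: 'iron' with frequency 3.

3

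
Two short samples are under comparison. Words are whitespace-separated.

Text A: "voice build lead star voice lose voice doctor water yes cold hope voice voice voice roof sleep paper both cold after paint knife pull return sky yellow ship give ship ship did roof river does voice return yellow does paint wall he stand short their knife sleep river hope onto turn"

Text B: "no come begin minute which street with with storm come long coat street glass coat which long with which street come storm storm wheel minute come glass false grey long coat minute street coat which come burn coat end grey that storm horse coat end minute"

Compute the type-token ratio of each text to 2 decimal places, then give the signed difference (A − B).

0.26

TTR(A) = 33/51 = 0.65
TTR(B) = 18/46 = 0.39
Difference = 0.65 − 0.39 = 0.26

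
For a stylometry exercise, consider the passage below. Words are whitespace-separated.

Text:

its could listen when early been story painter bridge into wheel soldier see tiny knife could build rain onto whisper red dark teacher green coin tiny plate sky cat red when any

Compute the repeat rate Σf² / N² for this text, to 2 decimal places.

0.04

Frequencies: could:2, when:2, tiny:2, red:2, its:1, listen:1, early:1, been:1, story:1, painter:1, bridge:1, into:1, wheel:1, soldier:1, see:1, knife:1, build:1, rain:1, onto:1, whisper:1, … (8 more, each freq 1)
Σf² = 40; N² = 1024
Repeat rate = 40 / 1024 = 0.04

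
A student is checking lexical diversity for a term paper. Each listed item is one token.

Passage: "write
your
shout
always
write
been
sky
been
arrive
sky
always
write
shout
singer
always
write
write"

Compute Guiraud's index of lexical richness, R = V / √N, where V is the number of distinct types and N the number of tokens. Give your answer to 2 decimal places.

N = 17, V = 8.
√N = 4.123106
R = 8 / 4.123106 = 1.94

1.94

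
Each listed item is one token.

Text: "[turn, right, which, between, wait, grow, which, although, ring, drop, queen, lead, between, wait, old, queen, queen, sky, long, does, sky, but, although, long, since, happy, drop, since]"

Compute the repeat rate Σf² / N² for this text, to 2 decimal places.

Frequencies: queen:3, which:2, between:2, wait:2, although:2, drop:2, sky:2, long:2, since:2, turn:1, right:1, grow:1, ring:1, lead:1, old:1, does:1, but:1, happy:1
Σf² = 50; N² = 784
Repeat rate = 50 / 784 = 0.06

0.06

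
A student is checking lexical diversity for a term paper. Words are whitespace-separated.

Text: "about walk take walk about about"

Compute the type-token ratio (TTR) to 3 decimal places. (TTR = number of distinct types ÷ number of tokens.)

0.500

N = 6 tokens, V = 3 types.
TTR = V / N = 3 / 6 = 0.500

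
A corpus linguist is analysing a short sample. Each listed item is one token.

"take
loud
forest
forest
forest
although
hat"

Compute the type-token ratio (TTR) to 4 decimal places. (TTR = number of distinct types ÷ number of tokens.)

N = 7 tokens, V = 5 types.
TTR = V / N = 5 / 7 = 0.7143

0.7143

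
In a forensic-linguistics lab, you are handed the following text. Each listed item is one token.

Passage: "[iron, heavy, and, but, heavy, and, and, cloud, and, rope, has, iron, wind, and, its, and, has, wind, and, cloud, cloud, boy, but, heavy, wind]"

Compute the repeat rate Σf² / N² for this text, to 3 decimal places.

0.146

Frequencies: and:7, heavy:3, cloud:3, wind:3, iron:2, but:2, has:2, rope:1, its:1, boy:1
Σf² = 91; N² = 625
Repeat rate = 91 / 625 = 0.146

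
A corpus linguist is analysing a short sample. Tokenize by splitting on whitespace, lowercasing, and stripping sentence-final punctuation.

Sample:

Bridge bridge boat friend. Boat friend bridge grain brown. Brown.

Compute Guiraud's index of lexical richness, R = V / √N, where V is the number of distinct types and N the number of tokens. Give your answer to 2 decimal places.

N = 10, V = 5.
√N = 3.162278
R = 5 / 3.162278 = 1.58

1.58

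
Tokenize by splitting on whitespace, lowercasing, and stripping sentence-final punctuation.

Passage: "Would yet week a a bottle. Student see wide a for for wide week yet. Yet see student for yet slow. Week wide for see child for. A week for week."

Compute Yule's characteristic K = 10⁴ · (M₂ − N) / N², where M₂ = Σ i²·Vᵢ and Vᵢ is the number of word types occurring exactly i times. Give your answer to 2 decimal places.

915.71

Frequencies: for:6, week:5, yet:4, a:4, see:3, wide:3, student:2, would:1, bottle:1, slow:1, child:1
N = 31. Frequency spectrum: V_1=4, V_2=1, V_3=2, V_4=2, V_5=1, V_6=1
M₂ = 1²·4 + 2²·1 + 3²·2 + 4²·2 + 5²·1 + 6²·1 = 119
K = 10000 × (119 − 31) / 31² = 915.71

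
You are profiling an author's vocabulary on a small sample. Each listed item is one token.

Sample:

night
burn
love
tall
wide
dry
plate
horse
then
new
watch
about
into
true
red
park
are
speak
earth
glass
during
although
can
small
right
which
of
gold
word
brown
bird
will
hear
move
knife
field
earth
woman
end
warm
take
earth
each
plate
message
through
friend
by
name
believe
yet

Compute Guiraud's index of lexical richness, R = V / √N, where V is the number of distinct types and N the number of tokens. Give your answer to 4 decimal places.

6.7213

N = 51, V = 48.
√N = 7.141428
R = 48 / 7.141428 = 6.7213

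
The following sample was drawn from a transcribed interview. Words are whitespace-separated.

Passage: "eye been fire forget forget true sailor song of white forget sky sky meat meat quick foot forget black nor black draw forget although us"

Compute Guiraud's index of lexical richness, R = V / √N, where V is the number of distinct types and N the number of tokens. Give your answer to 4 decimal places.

3.6000

N = 25, V = 18.
√N = 5.000000
R = 18 / 5.000000 = 3.6000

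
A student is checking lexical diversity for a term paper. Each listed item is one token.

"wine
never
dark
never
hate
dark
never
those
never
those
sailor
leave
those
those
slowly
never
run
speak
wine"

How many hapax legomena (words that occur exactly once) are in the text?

Frequencies: never:5, those:4, wine:2, dark:2, hate:1, sailor:1, leave:1, slowly:1, run:1, speak:1
Hapax (freq=1): hate, leave, run, sailor, slowly, speak

6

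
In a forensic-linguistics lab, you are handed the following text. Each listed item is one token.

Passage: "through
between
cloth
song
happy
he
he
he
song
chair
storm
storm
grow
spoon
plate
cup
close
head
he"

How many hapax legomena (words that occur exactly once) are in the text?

Frequencies: he:4, song:2, storm:2, through:1, between:1, cloth:1, happy:1, chair:1, grow:1, spoon:1, plate:1, cup:1, close:1, head:1
Hapax (freq=1): between, chair, close, cloth, cup, grow, happy, head, plate, spoon, through

11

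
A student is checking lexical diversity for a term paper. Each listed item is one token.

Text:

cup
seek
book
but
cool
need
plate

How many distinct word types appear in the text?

7

Distinct types: {book, but, cool, cup, need, plate, seek}
V = 7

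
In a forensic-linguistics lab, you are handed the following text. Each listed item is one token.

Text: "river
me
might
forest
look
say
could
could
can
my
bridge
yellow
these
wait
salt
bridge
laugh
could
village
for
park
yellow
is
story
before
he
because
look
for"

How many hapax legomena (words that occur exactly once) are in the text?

Frequencies: could:3, look:2, bridge:2, yellow:2, for:2, river:1, me:1, might:1, forest:1, say:1, can:1, my:1, these:1, wait:1, salt:1, laugh:1, village:1, park:1, is:1, story:1, … (3 more, each freq 1)
Hapax (freq=1): because, before, can, forest, he, is, laugh, me, might, my, park, river, salt, say, story, these, village, wait

18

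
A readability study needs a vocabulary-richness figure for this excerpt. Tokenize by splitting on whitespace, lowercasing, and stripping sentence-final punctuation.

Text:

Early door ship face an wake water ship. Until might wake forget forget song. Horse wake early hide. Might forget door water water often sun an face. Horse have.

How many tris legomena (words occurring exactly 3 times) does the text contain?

3

Frequencies: wake:3, water:3, forget:3, early:2, door:2, ship:2, face:2, an:2, might:2, horse:2, until:1, song:1, hide:1, often:1, sun:1, have:1
Words with frequency 3: forget, wake, water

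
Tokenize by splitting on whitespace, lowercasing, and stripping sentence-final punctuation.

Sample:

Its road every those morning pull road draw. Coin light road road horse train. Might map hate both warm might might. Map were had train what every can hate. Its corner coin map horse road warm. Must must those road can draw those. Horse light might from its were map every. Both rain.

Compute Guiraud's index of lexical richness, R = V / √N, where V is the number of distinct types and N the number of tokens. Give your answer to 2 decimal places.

N = 53, V = 24.
√N = 7.280110
R = 24 / 7.280110 = 3.30

3.30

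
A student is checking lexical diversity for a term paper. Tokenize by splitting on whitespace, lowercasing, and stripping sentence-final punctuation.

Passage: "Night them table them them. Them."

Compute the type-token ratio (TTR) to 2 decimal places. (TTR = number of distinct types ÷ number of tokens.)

0.50

N = 6 tokens, V = 3 types.
TTR = V / N = 3 / 6 = 0.50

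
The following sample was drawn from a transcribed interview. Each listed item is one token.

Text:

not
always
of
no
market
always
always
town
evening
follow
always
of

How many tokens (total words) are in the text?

12

Tokens: not, always, of, no, market, always, always, town, evening, follow, always, of
N = 12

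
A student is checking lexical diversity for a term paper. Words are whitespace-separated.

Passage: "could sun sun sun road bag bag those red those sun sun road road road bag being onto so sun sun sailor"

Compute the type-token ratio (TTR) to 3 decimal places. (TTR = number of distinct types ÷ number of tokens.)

N = 22 tokens, V = 10 types.
TTR = V / N = 10 / 22 = 0.455

0.455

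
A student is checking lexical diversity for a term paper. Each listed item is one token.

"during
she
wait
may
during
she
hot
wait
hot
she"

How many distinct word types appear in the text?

Distinct types: {during, hot, may, she, wait}
V = 5

5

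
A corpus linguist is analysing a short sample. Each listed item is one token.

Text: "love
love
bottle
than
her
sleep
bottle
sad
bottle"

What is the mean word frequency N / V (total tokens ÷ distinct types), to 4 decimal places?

1.5000

N = 9 tokens, V = 6 types.
Mean frequency = N / V = 9 / 6 = 1.5000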